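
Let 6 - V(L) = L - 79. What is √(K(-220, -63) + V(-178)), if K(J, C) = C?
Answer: 10*√2 ≈ 14.142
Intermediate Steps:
V(L) = 85 - L (V(L) = 6 - (L - 79) = 6 - (-79 + L) = 6 + (79 - L) = 85 - L)
√(K(-220, -63) + V(-178)) = √(-63 + (85 - 1*(-178))) = √(-63 + (85 + 178)) = √(-63 + 263) = √200 = 10*√2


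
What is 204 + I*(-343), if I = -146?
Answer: 50282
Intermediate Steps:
204 + I*(-343) = 204 - 146*(-343) = 204 + 50078 = 50282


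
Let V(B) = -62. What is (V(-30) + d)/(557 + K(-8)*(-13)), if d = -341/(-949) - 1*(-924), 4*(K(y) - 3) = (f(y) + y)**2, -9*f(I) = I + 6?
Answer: 66288699/24705317 ≈ 2.6832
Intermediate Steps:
f(I) = -2/3 - I/9 (f(I) = -(I + 6)/9 = -(6 + I)/9 = -2/3 - I/9)
K(y) = 3 + (-2/3 + 8*y/9)**2/4 (K(y) = 3 + ((-2/3 - y/9) + y)**2/4 = 3 + (-2/3 + 8*y/9)**2/4)
d = 877217/949 (d = -341*(-1/949) + 924 = 341/949 + 924 = 877217/949 ≈ 924.36)
(V(-30) + d)/(557 + K(-8)*(-13)) = (-62 + 877217/949)/(557 + (3 + (-3 + 4*(-8))**2/81)*(-13)) = 818379/(949*(557 + (3 + (-3 - 32)**2/81)*(-13))) = 818379/(949*(557 + (3 + (1/81)*(-35)**2)*(-13))) = 818379/(949*(557 + (3 + (1/81)*1225)*(-13))) = 818379/(949*(557 + (3 + 1225/81)*(-13))) = 818379/(949*(557 + (1468/81)*(-13))) = 818379/(949*(557 - 19084/81)) = 818379/(949*(26033/81)) = (818379/949)*(81/26033) = 66288699/24705317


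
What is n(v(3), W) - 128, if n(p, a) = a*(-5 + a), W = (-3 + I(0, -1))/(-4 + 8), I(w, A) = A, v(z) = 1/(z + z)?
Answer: -122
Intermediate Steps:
v(z) = 1/(2*z)
W = -1 (W = (-3 - 1)/(-4 + 8) = -4/4 = -4*1/4 = -1)
n(v(3), W) - 128 = -(-5 - 1) - 128 = -1*(-6) - 128 = 6 - 128 = -122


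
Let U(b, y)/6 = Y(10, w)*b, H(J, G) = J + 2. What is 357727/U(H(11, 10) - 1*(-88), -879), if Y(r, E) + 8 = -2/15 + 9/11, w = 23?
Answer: -19674985/243814 ≈ -80.697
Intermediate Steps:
Y(r, E) = -1207/165 (Y(r, E) = -8 + (-2/15 + 9/11) = -8 + 113/165 = -1207/165)
H(J, G) = 2 + J
U(b, y) = -2414*b/55 (U(b, y) = 6*(-1207*b/165) = -2414*b/55)
357727/U(H(11, 10) - 1*(-88), -879) = 357727/((-2414*((2 + 11) - 1*(-88))/55)) = 357727/((-2414*(13 + 88)/55)) = 357727/((-2414/55*101)) = 357727/(-243814/55) = 357727*(-55/243814) = -19674985/243814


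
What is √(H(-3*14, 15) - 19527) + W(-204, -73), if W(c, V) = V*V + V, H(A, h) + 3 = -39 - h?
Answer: 5256 + 24*I*√34 ≈ 5256.0 + 139.94*I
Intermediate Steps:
H(A, h) = -42 - h (H(A, h) = -3 + (-39 - h) = -42 - h)
W(c, V) = V + V² (W(c, V) = V² + V = V + V²)
√(H(-3*14, 15) - 19527) + W(-204, -73) = √((-42 - 1*15) - 19527) - 73*(1 - 73) = √((-42 - 15) - 19527) - 73*(-72) = √(-57 - 19527) + 5256 = √(-19584) + 5256 = 24*I*√34 + 5256 = 5256 + 24*I*√34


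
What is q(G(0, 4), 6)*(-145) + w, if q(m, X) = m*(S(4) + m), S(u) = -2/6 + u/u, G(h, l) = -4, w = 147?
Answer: -5359/3 ≈ -1786.3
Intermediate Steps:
S(u) = ⅔ (S(u) = -2*⅙ + 1 = -⅓ + 1 = ⅔)
q(m, X) = m*(⅔ + m)
q(G(0, 4), 6)*(-145) + w = ((⅓)*(-4)*(2 + 3*(-4)))*(-145) + 147 = ((⅓)*(-4)*(2 - 12))*(-145) + 147 = ((⅓)*(-4)*(-10))*(-145) + 147 = (40/3)*(-145) + 147 = -5800/3 + 147 = -5359/3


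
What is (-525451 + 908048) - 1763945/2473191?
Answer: 946233693082/2473191 ≈ 3.8260e+5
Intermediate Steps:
(-525451 + 908048) - 1763945/2473191 = 382597 - 1763945*1/2473191 = 382597 - 1763945/2473191 = 946233693082/2473191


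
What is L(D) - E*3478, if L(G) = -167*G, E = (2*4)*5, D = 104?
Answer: -156488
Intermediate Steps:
E = 40 (E = 8*5 = 40)
L(D) - E*3478 = -167*104 - 40*3478 = -17368 - 1*139120 = -17368 - 139120 = -156488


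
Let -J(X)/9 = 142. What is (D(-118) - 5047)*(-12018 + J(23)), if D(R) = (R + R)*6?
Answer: 85932048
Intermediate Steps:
D(R) = 12*R (D(R) = (2*R)*6 = 12*R)
J(X) = -1278 (J(X) = -9*142 = -1278)
(D(-118) - 5047)*(-12018 + J(23)) = (12*(-118) - 5047)*(-12018 - 1278) = (-1416 - 5047)*(-13296) = -6463*(-13296) = 85932048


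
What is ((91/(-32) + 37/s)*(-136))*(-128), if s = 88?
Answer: -464032/11 ≈ -42185.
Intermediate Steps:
((91/(-32) + 37/s)*(-136))*(-128) = ((91/(-32) + 37/88)*(-136))*(-128) = ((91*(-1/32) + 37*(1/88))*(-136))*(-128) = ((-91/32 + 37/88)*(-136))*(-128) = -853/352*(-136)*(-128) = (14501/44)*(-128) = -464032/11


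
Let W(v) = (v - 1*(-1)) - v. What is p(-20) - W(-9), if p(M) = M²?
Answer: 399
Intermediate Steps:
W(v) = 1 (W(v) = (v + 1) - v = (1 + v) - v = 1)
p(-20) - W(-9) = (-20)² - 1*1 = 400 - 1 = 399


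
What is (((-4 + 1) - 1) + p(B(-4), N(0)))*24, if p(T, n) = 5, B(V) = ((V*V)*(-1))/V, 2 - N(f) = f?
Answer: 24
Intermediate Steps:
N(f) = 2 - f
B(V) = -V (B(V) = (V²*(-1))/V = (-V²)/V = -V)
(((-4 + 1) - 1) + p(B(-4), N(0)))*24 = (((-4 + 1) - 1) + 5)*24 = ((-3 - 1) + 5)*24 = (-4 + 5)*24 = 1*24 = 24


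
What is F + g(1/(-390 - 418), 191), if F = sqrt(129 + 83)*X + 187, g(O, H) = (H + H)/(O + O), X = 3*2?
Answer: -154141 + 12*sqrt(53) ≈ -1.5405e+5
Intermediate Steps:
X = 6
g(O, H) = H/O (g(O, H) = (2*H)/((2*O)) = (2*H)*(1/(2*O)) = H/O)
F = 187 + 12*sqrt(53) (F = sqrt(129 + 83)*6 + 187 = sqrt(212)*6 + 187 = (2*sqrt(53))*6 + 187 = 12*sqrt(53) + 187 = 187 + 12*sqrt(53) ≈ 274.36)
F + g(1/(-390 - 418), 191) = (187 + 12*sqrt(53)) + 191/(1/(-390 - 418)) = (187 + 12*sqrt(53)) + 191/(1/(-808)) = (187 + 12*sqrt(53)) + 191/(-1/808) = (187 + 12*sqrt(53)) + 191*(-808) = (187 + 12*sqrt(53)) - 154328 = -154141 + 12*sqrt(53)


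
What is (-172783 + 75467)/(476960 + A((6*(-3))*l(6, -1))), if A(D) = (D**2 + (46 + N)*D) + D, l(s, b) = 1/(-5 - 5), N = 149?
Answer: -2432900/11932901 ≈ -0.20388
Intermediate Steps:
l(s, b) = -1/10 (l(s, b) = 1/(-10) = -1/10)
A(D) = D**2 + 196*D (A(D) = (D**2 + (46 + 149)*D) + D = (D**2 + 195*D) + D = D**2 + 196*D)
(-172783 + 75467)/(476960 + A((6*(-3))*l(6, -1))) = (-172783 + 75467)/(476960 + ((6*(-3))*(-1/10))*(196 + (6*(-3))*(-1/10))) = -97316/(476960 + (-18*(-1/10))*(196 - 18*(-1/10))) = -97316/(476960 + 9*(196 + 9/5)/5) = -97316/(476960 + (9/5)*(989/5)) = -97316/(476960 + 8901/25) = -97316/11932901/25 = -97316*25/11932901 = -2432900/11932901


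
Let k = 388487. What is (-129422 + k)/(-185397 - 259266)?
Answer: -9595/16469 ≈ -0.58261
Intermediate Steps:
(-129422 + k)/(-185397 - 259266) = (-129422 + 388487)/(-185397 - 259266) = 259065/(-444663) = 259065*(-1/444663) = -9595/16469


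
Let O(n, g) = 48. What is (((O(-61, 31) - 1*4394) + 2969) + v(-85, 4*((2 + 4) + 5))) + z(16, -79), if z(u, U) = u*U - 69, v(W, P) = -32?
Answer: -2742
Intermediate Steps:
z(u, U) = -69 + U*u (z(u, U) = U*u - 69 = -69 + U*u)
(((O(-61, 31) - 1*4394) + 2969) + v(-85, 4*((2 + 4) + 5))) + z(16, -79) = (((48 - 1*4394) + 2969) - 32) + (-69 - 79*16) = (((48 - 4394) + 2969) - 32) + (-69 - 1264) = ((-4346 + 2969) - 32) - 1333 = (-1377 - 32) - 1333 = -1409 - 1333 = -2742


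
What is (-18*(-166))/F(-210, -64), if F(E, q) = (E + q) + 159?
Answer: -2988/115 ≈ -25.983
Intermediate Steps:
F(E, q) = 159 + E + q
(-18*(-166))/F(-210, -64) = (-18*(-166))/(159 - 210 - 64) = 2988/(-115) = 2988*(-1/115) = -2988/115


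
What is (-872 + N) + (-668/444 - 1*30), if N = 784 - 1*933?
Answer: -116828/111 ≈ -1052.5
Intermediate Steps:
N = -149 (N = 784 - 933 = -149)
(-872 + N) + (-668/444 - 1*30) = (-872 - 149) + (-668/444 - 1*30) = -1021 + (-668*1/444 - 30) = -1021 + (-167/111 - 30) = -1021 - 3497/111 = -116828/111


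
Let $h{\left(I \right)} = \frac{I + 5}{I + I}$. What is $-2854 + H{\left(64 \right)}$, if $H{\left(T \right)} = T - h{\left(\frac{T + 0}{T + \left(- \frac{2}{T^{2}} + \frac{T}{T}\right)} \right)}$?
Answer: $- \frac{732178427}{262144} \approx -2793.0$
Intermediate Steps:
$h{\left(I \right)} = \frac{5 + I}{2 I}$
$H{\left(T \right)} = T - \frac{\left(5 + \frac{T}{1 + T - \frac{2}{T^{2}}}\right) \left(1 + T - \frac{2}{T^{2}}\right)}{2 T}$ ($H{\left(T \right)} = T - \frac{5 + \frac{T + 0}{T + \left(- \frac{2}{T^{2}} + \frac{T}{T}\right)}}{2 \frac{T + 0}{T + \left(- \frac{2}{T^{2}} + \frac{T}{T}\right)}} = T - \frac{5 + \frac{T}{T + \left(- \frac{2}{T^{2}} + 1\right)}}{2 \frac{T}{T + \left(- \frac{2}{T^{2}} + 1\right)}} = T - \frac{5 + \frac{T}{T + \left(1 - \frac{2}{T^{2}}\right)}}{2 \frac{T}{T + \left(1 - \frac{2}{T^{2}}\right)}} = T - \frac{5 + \frac{T}{1 + T - \frac{2}{T^{2}}}}{2 \frac{T}{1 + T - \frac{2}{T^{2}}}} = T - \frac{\frac{1 + T - \frac{2}{T^{2}}}{T} \left(5 + \frac{T}{1 + T - \frac{2}{T^{2}}}\right)}{2} = T - \frac{\left(5 + \frac{T}{1 + T - \frac{2}{T^{2}}}\right) \left(1 + T - \frac{2}{T^{2}}\right)}{2 T}$)
$-2854 + H{\left(64 \right)} = -2854 + \left(-3 + 64 + \frac{5}{262144} - \frac{5}{2 \cdot 64}\right) = -2854 + \left(-3 + 64 + 5 \cdot \frac{1}{262144} - \frac{5}{128}\right) = -2854 + \left(-3 + 64 + \frac{5}{262144} - \frac{5}{128}\right) = -2854 + \frac{15980549}{262144} = - \frac{732178427}{262144}$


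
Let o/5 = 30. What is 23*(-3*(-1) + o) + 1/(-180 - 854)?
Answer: 3638645/1034 ≈ 3519.0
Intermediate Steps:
o = 150 (o = 5*30 = 150)
23*(-3*(-1) + o) + 1/(-180 - 854) = 23*(-3*(-1) + 150) + 1/(-180 - 854) = 23*(3 + 150) + 1/(-1034) = 23*153 - 1/1034 = 3519 - 1/1034 = 3638645/1034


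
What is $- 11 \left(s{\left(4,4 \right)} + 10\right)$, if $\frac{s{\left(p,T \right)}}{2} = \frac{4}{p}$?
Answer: $-132$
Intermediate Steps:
$s{\left(p,T \right)} = \frac{8}{p}$ ($s{\left(p,T \right)} = 2 \frac{4}{p} = \frac{8}{p}$)
$- 11 \left(s{\left(4,4 \right)} + 10\right) = - 11 \left(\frac{8}{4} + 10\right) = - 11 \left(8 \cdot \frac{1}{4} + 10\right) = - 11 \left(2 + 10\right) = \left(-11\right) 12 = -132$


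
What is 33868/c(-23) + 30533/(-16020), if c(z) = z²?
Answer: 526413403/8474580 ≈ 62.117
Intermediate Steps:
33868/c(-23) + 30533/(-16020) = 33868/((-23)²) + 30533/(-16020) = 33868/529 + 30533*(-1/16020) = 33868*(1/529) - 30533/16020 = 33868/529 - 30533/16020 = 526413403/8474580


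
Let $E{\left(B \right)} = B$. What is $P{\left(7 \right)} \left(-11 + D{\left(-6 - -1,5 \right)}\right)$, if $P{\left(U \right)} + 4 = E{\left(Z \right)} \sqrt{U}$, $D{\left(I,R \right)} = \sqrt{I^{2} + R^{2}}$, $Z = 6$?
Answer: $2 \left(2 - 3 \sqrt{7}\right) \left(11 - 5 \sqrt{2}\right) \approx -46.654$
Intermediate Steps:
$P{\left(U \right)} = -4 + 6 \sqrt{U}$
$P{\left(7 \right)} \left(-11 + D{\left(-6 - -1,5 \right)}\right) = \left(-4 + 6 \sqrt{7}\right) \left(-11 + \sqrt{\left(-6 - -1\right)^{2} + 5^{2}}\right) = \left(-4 + 6 \sqrt{7}\right) \left(-11 + \sqrt{\left(-6 + 1\right)^{2} + 25}\right) = \left(-4 + 6 \sqrt{7}\right) \left(-11 + \sqrt{\left(-5\right)^{2} + 25}\right) = \left(-4 + 6 \sqrt{7}\right) \left(-11 + \sqrt{25 + 25}\right) = \left(-4 + 6 \sqrt{7}\right) \left(-11 + \sqrt{50}\right) = \left(-4 + 6 \sqrt{7}\right) \left(-11 + 5 \sqrt{2}\right) = \left(-11 + 5 \sqrt{2}\right) \left(-4 + 6 \sqrt{7}\right)$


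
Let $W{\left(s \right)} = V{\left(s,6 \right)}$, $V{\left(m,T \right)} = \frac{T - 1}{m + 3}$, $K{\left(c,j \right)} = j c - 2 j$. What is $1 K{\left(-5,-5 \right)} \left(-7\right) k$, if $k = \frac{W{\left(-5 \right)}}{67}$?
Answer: $\frac{1225}{134} \approx 9.1418$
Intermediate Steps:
$K{\left(c,j \right)} = - 2 j + c j$ ($K{\left(c,j \right)} = c j - 2 j = - 2 j + c j$)
$V{\left(m,T \right)} = \frac{-1 + T}{3 + m}$
$W{\left(s \right)} = \frac{5}{3 + s}$ ($W{\left(s \right)} = \frac{-1 + 6}{3 + s} = \frac{1}{3 + s} 5 = \frac{5}{3 + s}$)
$k = - \frac{5}{134}$ ($k = \frac{5 \frac{1}{3 - 5}}{67} = \frac{5}{-2} \cdot \frac{1}{67} = 5 \left(- \frac{1}{2}\right) \frac{1}{67} = \left(- \frac{5}{2}\right) \frac{1}{67} = - \frac{5}{134} \approx -0.037313$)
$1 K{\left(-5,-5 \right)} \left(-7\right) k = 1 \left(- 5 \left(-2 - 5\right)\right) \left(-7\right) \left(- \frac{5}{134}\right) = 1 \left(\left(-5\right) \left(-7\right)\right) \left(-7\right) \left(- \frac{5}{134}\right) = 1 \cdot 35 \left(-7\right) \left(- \frac{5}{134}\right) = 35 \left(-7\right) \left(- \frac{5}{134}\right) = \left(-245\right) \left(- \frac{5}{134}\right) = \frac{1225}{134}$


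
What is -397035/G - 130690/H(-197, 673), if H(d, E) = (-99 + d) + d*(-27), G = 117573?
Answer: -5786640725/196856393 ≈ -29.395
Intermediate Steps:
H(d, E) = -99 - 26*d (H(d, E) = (-99 + d) - 27*d = -99 - 26*d)
-397035/G - 130690/H(-197, 673) = -397035/117573 - 130690/(-99 - 26*(-197)) = -397035*1/117573 - 130690/(-99 + 5122) = -132345/39191 - 130690/5023 = -5786640725/196856393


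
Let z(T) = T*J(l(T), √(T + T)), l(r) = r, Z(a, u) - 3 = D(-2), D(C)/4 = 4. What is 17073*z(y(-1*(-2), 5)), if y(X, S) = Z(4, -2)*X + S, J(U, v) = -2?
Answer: -1468278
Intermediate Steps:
D(C) = 16 (D(C) = 4*4 = 16)
Z(a, u) = 19 (Z(a, u) = 3 + 16 = 19)
y(X, S) = S + 19*X (y(X, S) = 19*X + S = S + 19*X)
z(T) = -2*T (z(T) = T*(-2) = -2*T)
17073*z(y(-1*(-2), 5)) = 17073*(-2*(5 + 19*(-1*(-2)))) = 17073*(-2*(5 + 19*2)) = 17073*(-2*(5 + 38)) = 17073*(-2*43) = 17073*(-86) = -1468278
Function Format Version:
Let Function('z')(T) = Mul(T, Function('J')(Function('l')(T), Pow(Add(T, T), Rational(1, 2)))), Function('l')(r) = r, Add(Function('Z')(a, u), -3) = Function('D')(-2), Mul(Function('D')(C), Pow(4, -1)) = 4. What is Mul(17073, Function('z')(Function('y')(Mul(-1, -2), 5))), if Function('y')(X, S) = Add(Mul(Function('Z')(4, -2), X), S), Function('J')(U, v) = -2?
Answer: -1468278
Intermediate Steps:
Function('D')(C) = 16 (Function('D')(C) = Mul(4, 4) = 16)
Function('Z')(a, u) = 19 (Function('Z')(a, u) = Add(3, 16) = 19)
Function('y')(X, S) = Add(S, Mul(19, X)) (Function('y')(X, S) = Add(Mul(19, X), S) = Add(S, Mul(19, X)))
Function('z')(T) = Mul(-2, T) (Function('z')(T) = Mul(T, -2) = Mul(-2, T))
Mul(17073, Function('z')(Function('y')(Mul(-1, -2), 5))) = Mul(17073, Mul(-2, Add(5, Mul(19, Mul(-1, -2))))) = Mul(17073, Mul(-2, Add(5, Mul(19, 2)))) = Mul(17073, Mul(-2, Add(5, 38))) = Mul(17073, Mul(-2, 43)) = Mul(17073, -86) = -1468278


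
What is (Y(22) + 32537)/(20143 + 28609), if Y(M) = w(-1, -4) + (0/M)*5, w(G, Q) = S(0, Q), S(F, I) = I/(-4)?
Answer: 1479/2216 ≈ 0.66742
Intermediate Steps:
S(F, I) = -I/4 (S(F, I) = I*(-¼) = -I/4)
w(G, Q) = -Q/4
Y(M) = 1 (Y(M) = -¼*(-4) + (0/M)*5 = 1 + 0*5 = 1 + 0 = 1)
(Y(22) + 32537)/(20143 + 28609) = (1 + 32537)/(20143 + 28609) = 32538/48752 = 32538*(1/48752) = 1479/2216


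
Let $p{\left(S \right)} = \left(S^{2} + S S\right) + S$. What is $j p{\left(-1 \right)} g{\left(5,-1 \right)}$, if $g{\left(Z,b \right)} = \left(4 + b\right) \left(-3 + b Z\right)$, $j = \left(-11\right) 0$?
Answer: $0$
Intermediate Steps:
$p{\left(S \right)} = S + 2 S^{2}$ ($p{\left(S \right)} = \left(S^{2} + S^{2}\right) + S = 2 S^{2} + S = S + 2 S^{2}$)
$j = 0$
$g{\left(Z,b \right)} = \left(-3 + Z b\right) \left(4 + b\right)$ ($g{\left(Z,b \right)} = \left(4 + b\right) \left(-3 + Z b\right) = \left(-3 + Z b\right) \left(4 + b\right)$)
$j p{\left(-1 \right)} g{\left(5,-1 \right)} = 0 \left(- (1 + 2 \left(-1\right))\right) \left(-12 - -3 + 5 \left(-1\right)^{2} + 4 \cdot 5 \left(-1\right)\right) = 0 \left(- (1 - 2)\right) \left(-12 + 3 + 5 \cdot 1 - 20\right) = 0 \left(\left(-1\right) \left(-1\right)\right) \left(-12 + 3 + 5 - 20\right) = 0 \cdot 1 \left(-24\right) = 0 \left(-24\right) = 0$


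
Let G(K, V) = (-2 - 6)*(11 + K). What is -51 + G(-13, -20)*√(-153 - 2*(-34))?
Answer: -51 + 16*I*√85 ≈ -51.0 + 147.51*I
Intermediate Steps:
G(K, V) = -88 - 8*K (G(K, V) = -8*(11 + K) = -88 - 8*K)
-51 + G(-13, -20)*√(-153 - 2*(-34)) = -51 + (-88 - 8*(-13))*√(-153 - 2*(-34)) = -51 + (-88 + 104)*√(-153 + 68) = -51 + 16*√(-85) = -51 + 16*(I*√85) = -51 + 16*I*√85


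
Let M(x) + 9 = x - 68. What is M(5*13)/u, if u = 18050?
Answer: -6/9025 ≈ -0.00066482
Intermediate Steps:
M(x) = -77 + x (M(x) = -9 + (x - 68) = -9 + (-68 + x) = -77 + x)
M(5*13)/u = (-77 + 5*13)/18050 = (-77 + 65)*(1/18050) = -12*1/18050 = -6/9025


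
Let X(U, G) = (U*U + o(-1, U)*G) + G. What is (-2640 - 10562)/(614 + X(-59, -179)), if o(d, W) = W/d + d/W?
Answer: 389459/196117 ≈ 1.9858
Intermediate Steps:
X(U, G) = G + U² + G*(-U - 1/U) (X(U, G) = (U*U + (U/(-1) - 1/U)*G) + G = (U² + (U*(-1) - 1/U)*G) + G = (U² + (-U - 1/U)*G) + G = (U² + G*(-U - 1/U)) + G = G + U² + G*(-U - 1/U))
(-2640 - 10562)/(614 + X(-59, -179)) = (-2640 - 10562)/(614 + (-179 + (-59)² - 1*(-179)*(-59) - 1*(-179)/(-59))) = -13202/(614 + (-179 + 3481 - 10561 - 1*(-179)*(-1/59))) = -13202/(614 + (-179 + 3481 - 10561 - 179/59)) = -13202/(614 - 428460/59) = -13202/(-392234/59) = -13202*(-59/392234) = 389459/196117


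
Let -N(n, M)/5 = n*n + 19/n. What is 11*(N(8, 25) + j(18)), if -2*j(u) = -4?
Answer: -29029/8 ≈ -3628.6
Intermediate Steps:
j(u) = 2 (j(u) = -½*(-4) = 2)
N(n, M) = -95/n - 5*n² (N(n, M) = -5*(n*n + 19/n) = -5*(n² + 19/n) = -95/n - 5*n²)
11*(N(8, 25) + j(18)) = 11*(5*(-19 - 1*8³)/8 + 2) = 11*(5*(⅛)*(-19 - 1*512) + 2) = 11*(5*(⅛)*(-19 - 512) + 2) = 11*(5*(⅛)*(-531) + 2) = 11*(-2655/8 + 2) = 11*(-2639/8) = -29029/8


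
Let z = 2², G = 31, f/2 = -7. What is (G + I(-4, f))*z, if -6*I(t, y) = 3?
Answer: 122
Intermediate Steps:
f = -14 (f = 2*(-7) = -14)
I(t, y) = -½ (I(t, y) = -⅙*3 = -½)
z = 4
(G + I(-4, f))*z = (31 - ½)*4 = (61/2)*4 = 122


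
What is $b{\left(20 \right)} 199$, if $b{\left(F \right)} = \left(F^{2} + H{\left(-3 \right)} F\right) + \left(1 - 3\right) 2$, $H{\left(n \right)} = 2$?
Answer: $86764$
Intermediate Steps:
$b{\left(F \right)} = -4 + F^{2} + 2 F$ ($b{\left(F \right)} = \left(F^{2} + 2 F\right) + \left(1 - 3\right) 2 = \left(F^{2} + 2 F\right) - 4 = -4 + F^{2} + 2 F$)
$b{\left(20 \right)} 199 = \left(-4 + 20^{2} + 2 \cdot 20\right) 199 = \left(-4 + 400 + 40\right) 199 = 436 \cdot 199 = 86764$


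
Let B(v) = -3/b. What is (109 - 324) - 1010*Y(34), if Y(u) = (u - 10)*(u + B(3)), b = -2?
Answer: -860735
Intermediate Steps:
B(v) = 3/2 (B(v) = -3/(-2) = -3*(-1/2) = 3/2)
Y(u) = (-10 + u)*(3/2 + u) (Y(u) = (u - 10)*(u + 3/2) = (-10 + u)*(3/2 + u))
(109 - 324) - 1010*Y(34) = (109 - 324) - 1010*(-15 + 34**2 - 17/2*34) = -215 - 1010*(-15 + 1156 - 289) = -215 - 1010*852 = -215 - 860520 = -860735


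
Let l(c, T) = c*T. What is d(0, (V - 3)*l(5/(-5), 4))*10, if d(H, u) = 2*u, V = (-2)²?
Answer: -80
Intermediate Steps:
l(c, T) = T*c
V = 4
d(0, (V - 3)*l(5/(-5), 4))*10 = (2*((4 - 3)*(4*(5/(-5)))))*10 = (2*(1*(4*(5*(-⅕)))))*10 = (2*(1*(4*(-1))))*10 = (2*(1*(-4)))*10 = (2*(-4))*10 = -8*10 = -80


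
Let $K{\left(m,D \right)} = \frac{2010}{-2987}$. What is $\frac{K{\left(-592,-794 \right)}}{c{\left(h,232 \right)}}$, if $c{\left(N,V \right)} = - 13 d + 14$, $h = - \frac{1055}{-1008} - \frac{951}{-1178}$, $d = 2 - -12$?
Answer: $\frac{335}{83636} \approx 0.0040055$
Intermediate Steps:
$K{\left(m,D \right)} = - \frac{2010}{2987}$ ($K{\left(m,D \right)} = 2010 \left(- \frac{1}{2987}\right) = - \frac{2010}{2987}$)
$d = 14$ ($d = 2 + 12 = 14$)
$h = \frac{1100699}{593712}$ ($h = \left(-1055\right) \left(- \frac{1}{1008}\right) - - \frac{951}{1178} = \frac{1055}{1008} + \frac{951}{1178} = \frac{1100699}{593712} \approx 1.8539$)
$c{\left(N,V \right)} = -168$ ($c{\left(N,V \right)} = \left(-13\right) 14 + 14 = -182 + 14 = -168$)
$\frac{K{\left(-592,-794 \right)}}{c{\left(h,232 \right)}} = - \frac{2010}{2987 \left(-168\right)} = \left(- \frac{2010}{2987}\right) \left(- \frac{1}{168}\right) = \frac{335}{83636}$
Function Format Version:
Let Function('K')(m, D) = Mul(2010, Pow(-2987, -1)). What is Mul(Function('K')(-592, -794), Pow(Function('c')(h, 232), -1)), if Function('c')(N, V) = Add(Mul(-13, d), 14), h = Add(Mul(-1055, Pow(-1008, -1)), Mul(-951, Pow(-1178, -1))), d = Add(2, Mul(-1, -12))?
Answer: Rational(335, 83636) ≈ 0.0040055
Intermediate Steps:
Function('K')(m, D) = Rational(-2010, 2987) (Function('K')(m, D) = Mul(2010, Rational(-1, 2987)) = Rational(-2010, 2987))
d = 14 (d = Add(2, 12) = 14)
h = Rational(1100699, 593712) (h = Add(Mul(-1055, Rational(-1, 1008)), Mul(-951, Rational(-1, 1178))) = Add(Rational(1055, 1008), Rational(951, 1178)) = Rational(1100699, 593712) ≈ 1.8539)
Function('c')(N, V) = -168 (Function('c')(N, V) = Add(Mul(-13, 14), 14) = Add(-182, 14) = -168)
Mul(Function('K')(-592, -794), Pow(Function('c')(h, 232), -1)) = Mul(Rational(-2010, 2987), Pow(-168, -1)) = Mul(Rational(-2010, 2987), Rational(-1, 168)) = Rational(335, 83636)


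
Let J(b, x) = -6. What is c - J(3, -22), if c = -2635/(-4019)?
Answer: 26749/4019 ≈ 6.6556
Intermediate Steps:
c = 2635/4019 (c = -2635*(-1/4019) = 2635/4019 ≈ 0.65564)
c - J(3, -22) = 2635/4019 - 1*(-6) = 2635/4019 + 6 = 26749/4019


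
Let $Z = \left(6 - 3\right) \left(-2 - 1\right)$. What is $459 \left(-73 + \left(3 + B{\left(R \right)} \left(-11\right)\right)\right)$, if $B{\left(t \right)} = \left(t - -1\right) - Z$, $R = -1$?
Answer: $-77571$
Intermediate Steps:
$Z = -9$ ($Z = 3 \left(-3\right) = -9$)
$B{\left(t \right)} = 10 + t$ ($B{\left(t \right)} = \left(t - -1\right) - -9 = \left(t + 1\right) + 9 = \left(1 + t\right) + 9 = 10 + t$)
$459 \left(-73 + \left(3 + B{\left(R \right)} \left(-11\right)\right)\right) = 459 \left(-73 + \left(3 + \left(10 - 1\right) \left(-11\right)\right)\right) = 459 \left(-73 + \left(3 + 9 \left(-11\right)\right)\right) = 459 \left(-73 + \left(3 - 99\right)\right) = 459 \left(-73 - 96\right) = 459 \left(-169\right) = -77571$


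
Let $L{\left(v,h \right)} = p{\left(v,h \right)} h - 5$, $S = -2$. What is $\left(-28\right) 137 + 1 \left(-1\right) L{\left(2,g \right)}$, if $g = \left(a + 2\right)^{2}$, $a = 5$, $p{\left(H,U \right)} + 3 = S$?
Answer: $-3586$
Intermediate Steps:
$p{\left(H,U \right)} = -5$ ($p{\left(H,U \right)} = -3 - 2 = -5$)
$g = 49$ ($g = \left(5 + 2\right)^{2} = 7^{2} = 49$)
$L{\left(v,h \right)} = -5 - 5 h$ ($L{\left(v,h \right)} = - 5 h - 5 = -5 - 5 h$)
$\left(-28\right) 137 + 1 \left(-1\right) L{\left(2,g \right)} = \left(-28\right) 137 + 1 \left(-1\right) \left(-5 - 245\right) = -3836 - \left(-5 - 245\right) = -3836 - -250 = -3836 + 250 = -3586$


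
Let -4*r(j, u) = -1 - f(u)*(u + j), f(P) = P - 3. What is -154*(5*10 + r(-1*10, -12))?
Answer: -40887/2 ≈ -20444.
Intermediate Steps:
f(P) = -3 + P
r(j, u) = ¼ + (-3 + u)*(j + u)/4 (r(j, u) = -(-1 - (-3 + u)*(u + j))/4 = -(-1 - (-3 + u)*(j + u))/4 = ¼ + (-3 + u)*(j + u)/4)
-154*(5*10 + r(-1*10, -12)) = -154*(5*10 + (¼ + (-1*10)*(-3 - 12)/4 + (¼)*(-12)*(-3 - 12))) = -154*(50 + (¼ + (¼)*(-10)*(-15) + (¼)*(-12)*(-15))) = -154*(50 + (¼ + 75/2 + 45)) = -154*(50 + 331/4) = -154*531/4 = -40887/2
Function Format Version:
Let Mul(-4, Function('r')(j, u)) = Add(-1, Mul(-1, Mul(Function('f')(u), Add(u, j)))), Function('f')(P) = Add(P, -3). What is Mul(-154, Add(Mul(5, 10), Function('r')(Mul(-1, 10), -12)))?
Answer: Rational(-40887, 2) ≈ -20444.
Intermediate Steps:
Function('f')(P) = Add(-3, P)
Function('r')(j, u) = Add(Rational(1, 4), Mul(Rational(1, 4), Add(-3, u), Add(j, u))) (Function('r')(j, u) = Mul(Rational(-1, 4), Add(-1, Mul(-1, Mul(Add(-3, u), Add(u, j))))) = Mul(Rational(-1, 4), Add(-1, Mul(-1, Mul(Add(-3, u), Add(j, u))))) = Mul(Rational(-1, 4), Add(-1, Mul(-1, Add(-3, u), Add(j, u)))) = Add(Rational(1, 4), Mul(Rational(1, 4), Add(-3, u), Add(j, u))))
Mul(-154, Add(Mul(5, 10), Function('r')(Mul(-1, 10), -12))) = Mul(-154, Add(Mul(5, 10), Add(Rational(1, 4), Mul(Rational(1, 4), Mul(-1, 10), Add(-3, -12)), Mul(Rational(1, 4), -12, Add(-3, -12))))) = Mul(-154, Add(50, Add(Rational(1, 4), Mul(Rational(1, 4), -10, -15), Mul(Rational(1, 4), -12, -15)))) = Mul(-154, Add(50, Add(Rational(1, 4), Rational(75, 2), 45))) = Mul(-154, Add(50, Rational(331, 4))) = Mul(-154, Rational(531, 4)) = Rational(-40887, 2)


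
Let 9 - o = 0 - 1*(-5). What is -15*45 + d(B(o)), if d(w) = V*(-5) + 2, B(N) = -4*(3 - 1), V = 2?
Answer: -683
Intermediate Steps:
o = 4 (o = 9 - (0 - 1*(-5)) = 9 - (0 + 5) = 9 - 1*5 = 9 - 5 = 4)
B(N) = -8 (B(N) = -4*2 = -8)
d(w) = -8 (d(w) = 2*(-5) + 2 = -10 + 2 = -8)
-15*45 + d(B(o)) = -15*45 - 8 = -675 - 8 = -683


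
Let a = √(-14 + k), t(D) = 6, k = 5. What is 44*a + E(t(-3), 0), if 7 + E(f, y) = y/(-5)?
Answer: -7 + 132*I ≈ -7.0 + 132.0*I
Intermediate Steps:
a = 3*I (a = √(-14 + 5) = √(-9) = 3*I ≈ 3.0*I)
E(f, y) = -7 - y/5 (E(f, y) = -7 + y/(-5) = -7 + y*(-⅕) = -7 - y/5)
44*a + E(t(-3), 0) = 44*(3*I) + (-7 - ⅕*0) = 132*I + (-7 + 0) = 132*I - 7 = -7 + 132*I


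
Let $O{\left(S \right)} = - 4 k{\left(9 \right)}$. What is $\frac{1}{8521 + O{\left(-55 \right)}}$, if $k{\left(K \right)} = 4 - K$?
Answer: $\frac{1}{8541} \approx 0.00011708$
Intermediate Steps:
$O{\left(S \right)} = 20$ ($O{\left(S \right)} = - 4 \left(4 - 9\right) = \left(-4\right) \left(-5\right) = 20$)
$\frac{1}{8521 + O{\left(-55 \right)}} = \frac{1}{8521 + 20} = \frac{1}{8541}$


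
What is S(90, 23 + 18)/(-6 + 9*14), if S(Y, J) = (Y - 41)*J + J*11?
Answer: 41/2 ≈ 20.500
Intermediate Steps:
S(Y, J) = 11*J + J*(-41 + Y) (S(Y, J) = (-41 + Y)*J + 11*J = J*(-41 + Y) + 11*J = 11*J + J*(-41 + Y))
S(90, 23 + 18)/(-6 + 9*14) = ((23 + 18)*(-30 + 90))/(-6 + 9*14) = (41*60)/(-6 + 126) = 2460/120 = 2460*(1/120) = 41/2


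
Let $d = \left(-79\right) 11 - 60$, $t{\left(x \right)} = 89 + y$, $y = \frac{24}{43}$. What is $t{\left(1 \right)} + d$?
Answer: $- \frac{36096}{43} \approx -839.44$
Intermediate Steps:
$y = \frac{24}{43}$ ($y = 24 \cdot \frac{1}{43} = \frac{24}{43} \approx 0.55814$)
$t{\left(x \right)} = \frac{3851}{43}$ ($t{\left(x \right)} = 89 + \frac{24}{43} = \frac{3851}{43}$)
$d = -929$ ($d = -869 - 60 = -929$)
$t{\left(1 \right)} + d = \frac{3851}{43} - 929 = - \frac{36096}{43}$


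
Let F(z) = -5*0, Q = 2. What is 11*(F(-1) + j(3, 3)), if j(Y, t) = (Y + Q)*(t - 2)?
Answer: 55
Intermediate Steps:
j(Y, t) = (-2 + t)*(2 + Y) (j(Y, t) = (Y + 2)*(t - 2) = (2 + Y)*(-2 + t) = (-2 + t)*(2 + Y))
F(z) = 0
11*(F(-1) + j(3, 3)) = 11*(0 + (-4 - 2*3 + 2*3 + 3*3)) = 11*(0 + (-4 - 6 + 6 + 9)) = 11*(0 + 5) = 11*5 = 55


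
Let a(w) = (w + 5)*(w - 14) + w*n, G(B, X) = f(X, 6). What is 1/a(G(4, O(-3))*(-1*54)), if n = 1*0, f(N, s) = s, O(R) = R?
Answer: 1/107822 ≈ 9.2745e-6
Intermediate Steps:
G(B, X) = 6
n = 0
a(w) = (-14 + w)*(5 + w) (a(w) = (w + 5)*(w - 14) + w*0 = (5 + w)*(-14 + w) + 0 = (-14 + w)*(5 + w) + 0 = (-14 + w)*(5 + w))
1/a(G(4, O(-3))*(-1*54)) = 1/(-70 + (6*(-1*54))**2 - 54*(-1*54)) = 1/(-70 + (6*(-54))**2 - 54*(-54)) = 1/(-70 + (-324)**2 - 9*(-324)) = 1/(-70 + 104976 + 2916) = 1/107822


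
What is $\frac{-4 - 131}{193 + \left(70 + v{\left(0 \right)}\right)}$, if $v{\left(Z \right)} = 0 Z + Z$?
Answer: $- \frac{135}{263} \approx -0.51331$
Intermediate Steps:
$v{\left(Z \right)} = Z$ ($v{\left(Z \right)} = 0 + Z = Z$)
$\frac{-4 - 131}{193 + \left(70 + v{\left(0 \right)}\right)} = \frac{-4 - 131}{193 + \left(70 + 0\right)} = - \frac{135}{193 + 70} = - \frac{135}{263}$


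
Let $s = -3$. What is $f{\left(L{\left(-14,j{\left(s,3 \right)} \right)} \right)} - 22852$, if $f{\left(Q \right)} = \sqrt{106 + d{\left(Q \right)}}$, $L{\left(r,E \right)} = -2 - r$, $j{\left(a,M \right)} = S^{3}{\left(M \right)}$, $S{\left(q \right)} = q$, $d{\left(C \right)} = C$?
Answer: $-22852 + \sqrt{118} \approx -22841.0$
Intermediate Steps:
$j{\left(a,M \right)} = M^{3}$
$f{\left(Q \right)} = \sqrt{106 + Q}$
$f{\left(L{\left(-14,j{\left(s,3 \right)} \right)} \right)} - 22852 = \sqrt{106 - -12} - 22852 = \sqrt{106 + \left(-2 + 14\right)} - 22852 = \sqrt{106 + 12} - 22852 = \sqrt{118} - 22852 = -22852 + \sqrt{118}$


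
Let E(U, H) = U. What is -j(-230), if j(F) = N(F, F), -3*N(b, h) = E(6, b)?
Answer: 2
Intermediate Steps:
N(b, h) = -2 (N(b, h) = -⅓*6 = -2)
j(F) = -2
-j(-230) = -1*(-2) = 2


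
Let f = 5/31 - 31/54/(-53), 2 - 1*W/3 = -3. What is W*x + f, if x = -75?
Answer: -99796979/88722 ≈ -1124.8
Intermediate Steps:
W = 15 (W = 6 - 3*(-3) = 6 + 9 = 15)
f = 15271/88722 (f = 5*(1/31) - 31*1/54*(-1/53) = 5/31 - 31/54*(-1/53) = 5/31 + 31/2862 = 15271/88722 ≈ 0.17212)
W*x + f = 15*(-75) + 15271/88722 = -1125 + 15271/88722 = -99796979/88722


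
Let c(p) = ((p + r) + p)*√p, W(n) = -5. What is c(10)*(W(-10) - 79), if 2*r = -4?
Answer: -1512*√10 ≈ -4781.4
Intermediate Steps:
r = -2 (r = (½)*(-4) = -2)
c(p) = √p*(-2 + 2*p) (c(p) = ((p - 2) + p)*√p = ((-2 + p) + p)*√p = (-2 + 2*p)*√p = √p*(-2 + 2*p))
c(10)*(W(-10) - 79) = (2*√10*(-1 + 10))*(-5 - 79) = (2*√10*9)*(-84) = (18*√10)*(-84) = -1512*√10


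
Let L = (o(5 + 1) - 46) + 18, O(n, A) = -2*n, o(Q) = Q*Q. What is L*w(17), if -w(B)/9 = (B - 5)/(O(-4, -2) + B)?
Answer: -864/25 ≈ -34.560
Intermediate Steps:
o(Q) = Q**2
w(B) = -9*(-5 + B)/(8 + B) (w(B) = -9*(B - 5)/(-2*(-4) + B) = -9*(-5 + B)/(8 + B))
L = 8 (L = ((5 + 1)**2 - 46) + 18 = (6**2 - 46) + 18 = (36 - 46) + 18 = -10 + 18 = 8)
L*w(17) = 8*(9*(5 - 1*17)/(8 + 17)) = 8*(9*(5 - 17)/25) = 8*(9*(1/25)*(-12)) = 8*(-108/25) = -864/25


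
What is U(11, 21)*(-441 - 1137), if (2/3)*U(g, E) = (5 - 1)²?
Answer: -37872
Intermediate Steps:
U(g, E) = 24 (U(g, E) = 3*(5 - 1)²/2 = (3/2)*4² = (3/2)*16 = 24)
U(11, 21)*(-441 - 1137) = 24*(-441 - 1137) = 24*(-1578) = -37872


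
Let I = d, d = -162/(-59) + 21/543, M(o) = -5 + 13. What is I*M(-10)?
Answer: 237880/10679 ≈ 22.275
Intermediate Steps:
M(o) = 8
d = 29735/10679 (d = -162*(-1/59) + 21*(1/543) = 162/59 + 7/181 = 29735/10679 ≈ 2.7844)
I = 29735/10679 ≈ 2.7844
I*M(-10) = (29735/10679)*8 = 237880/10679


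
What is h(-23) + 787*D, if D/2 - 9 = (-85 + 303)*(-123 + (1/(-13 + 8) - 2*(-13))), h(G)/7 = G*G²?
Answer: -167117167/5 ≈ -3.3423e+7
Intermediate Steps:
h(G) = 7*G³ (h(G) = 7*(G*G²) = 7*G³)
D = -211806/5 (D = 18 + 2*((-85 + 303)*(-123 + (1/(-13 + 8) - 2*(-13)))) = 18 + 2*(218*(-123 + (1/(-5) + 26))) = 18 + 2*(218*(-123 + (-⅕ + 26))) = 18 + 2*(218*(-123 + 129/5)) = 18 + 2*(218*(-486/5)) = 18 + 2*(-105948/5) = 18 - 211896/5 = -211806/5 ≈ -42361.)
h(-23) + 787*D = 7*(-23)³ + 787*(-211806/5) = 7*(-12167) - 166691322/5 = -85169 - 166691322/5 = -167117167/5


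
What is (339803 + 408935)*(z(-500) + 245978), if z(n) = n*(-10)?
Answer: 187916765764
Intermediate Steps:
z(n) = -10*n
(339803 + 408935)*(z(-500) + 245978) = (339803 + 408935)*(-10*(-500) + 245978) = 748738*(5000 + 245978) = 748738*250978 = 187916765764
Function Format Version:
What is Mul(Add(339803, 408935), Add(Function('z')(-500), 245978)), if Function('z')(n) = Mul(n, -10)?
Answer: 187916765764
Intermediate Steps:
Function('z')(n) = Mul(-10, n)
Mul(Add(339803, 408935), Add(Function('z')(-500), 245978)) = Mul(Add(339803, 408935), Add(Mul(-10, -500), 245978)) = Mul(748738, Add(5000, 245978)) = Mul(748738, 250978) = 187916765764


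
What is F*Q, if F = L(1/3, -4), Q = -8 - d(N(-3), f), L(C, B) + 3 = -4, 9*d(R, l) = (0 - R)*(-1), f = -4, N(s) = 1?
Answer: 511/9 ≈ 56.778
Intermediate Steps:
d(R, l) = R/9 (d(R, l) = ((0 - R)*(-1))/9 = (-R*(-1))/9 = R/9)
L(C, B) = -7 (L(C, B) = -3 - 4 = -7)
Q = -73/9 (Q = -8 - 1/9 = -73/9 ≈ -8.1111)
F = -7
F*Q = -7*(-73/9) = 511/9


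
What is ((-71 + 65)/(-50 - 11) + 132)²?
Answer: 64931364/3721 ≈ 17450.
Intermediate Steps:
((-71 + 65)/(-50 - 11) + 132)² = (-6/(-61) + 132)² = (-6*(-1/61) + 132)² = (6/61 + 132)² = (8058/61)² = 64931364/3721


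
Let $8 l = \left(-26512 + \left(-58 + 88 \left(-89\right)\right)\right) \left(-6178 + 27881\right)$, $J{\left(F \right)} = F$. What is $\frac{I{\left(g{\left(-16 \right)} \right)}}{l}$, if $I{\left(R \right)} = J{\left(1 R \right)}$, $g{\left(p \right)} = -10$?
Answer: $\frac{40}{373313303} \approx 1.0715 \cdot 10^{-7}$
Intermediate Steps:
$I{\left(R \right)} = R$ ($I{\left(R \right)} = 1 R = R$)
$l = - \frac{373313303}{4}$ ($l = \frac{\left(-26512 + \left(-58 + 88 \left(-89\right)\right)\right) \left(-6178 + 27881\right)}{8} = \frac{\left(-26512 - 7890\right) 21703}{8} = \frac{\left(-34402\right) 21703}{8} = \frac{1}{8} \left(-746626606\right) = - \frac{373313303}{4} \approx -9.3328 \cdot 10^{7}$)
$\frac{I{\left(g{\left(-16 \right)} \right)}}{l} = - \frac{10}{- \frac{373313303}{4}} = \left(-10\right) \left(- \frac{4}{373313303}\right) = \frac{40}{373313303}$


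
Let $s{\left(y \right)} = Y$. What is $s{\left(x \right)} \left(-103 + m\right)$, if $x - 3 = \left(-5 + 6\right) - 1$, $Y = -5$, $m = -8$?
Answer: $555$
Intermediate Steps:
$x = 3$ ($x = 3 + \left(\left(-5 + 6\right) - 1\right) = 3 + \left(1 - 1\right) = 3 + 0 = 3$)
$s{\left(y \right)} = -5$
$s{\left(x \right)} \left(-103 + m\right) = - 5 \left(-103 - 8\right) = \left(-5\right) \left(-111\right) = 555$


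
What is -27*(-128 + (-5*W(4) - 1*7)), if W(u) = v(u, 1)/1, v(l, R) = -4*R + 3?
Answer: 3510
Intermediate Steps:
v(l, R) = 3 - 4*R
W(u) = -1 (W(u) = (3 - 4*1)/1 = (3 - 4)*1 = -1*1 = -1)
-27*(-128 + (-5*W(4) - 1*7)) = -27*(-128 + (-5*(-1) - 1*7)) = -27*(-128 + (5 - 7)) = -27*(-128 - 2) = -27*(-130) = 3510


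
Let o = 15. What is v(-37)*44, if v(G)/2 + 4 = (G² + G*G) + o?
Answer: 241912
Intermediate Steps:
v(G) = 22 + 4*G² (v(G) = -8 + 2*((G² + G*G) + 15) = -8 + 2*((G² + G²) + 15) = -8 + 2*(2*G² + 15) = -8 + 2*(15 + 2*G²) = -8 + (30 + 4*G²) = 22 + 4*G²)
v(-37)*44 = (22 + 4*(-37)²)*44 = (22 + 4*1369)*44 = (22 + 5476)*44 = 5498*44 = 241912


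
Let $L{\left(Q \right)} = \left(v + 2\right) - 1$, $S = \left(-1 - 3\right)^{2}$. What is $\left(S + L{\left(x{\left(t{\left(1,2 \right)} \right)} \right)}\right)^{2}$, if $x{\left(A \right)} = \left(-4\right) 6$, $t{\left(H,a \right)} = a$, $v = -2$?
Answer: $225$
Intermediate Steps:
$x{\left(A \right)} = -24$
$S = 16$ ($S = \left(-4\right)^{2} = 16$)
$L{\left(Q \right)} = -1$ ($L{\left(Q \right)} = \left(-2 + 2\right) - 1 = 0 - 1 = -1$)
$\left(S + L{\left(x{\left(t{\left(1,2 \right)} \right)} \right)}\right)^{2} = \left(16 - 1\right)^{2} = 15^{2} = 225$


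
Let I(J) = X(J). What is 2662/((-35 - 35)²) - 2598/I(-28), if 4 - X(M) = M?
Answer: -1580627/19600 ≈ -80.644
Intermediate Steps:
X(M) = 4 - M
I(J) = 4 - J
2662/((-35 - 35)²) - 2598/I(-28) = 2662/((-35 - 35)²) - 2598/(4 - 1*(-28)) = 2662/((-70)²) - 2598/(4 + 28) = 2662/4900 - 2598/32 = 2662*(1/4900) - 2598*1/32 = 1331/2450 - 1299/16 = -1580627/19600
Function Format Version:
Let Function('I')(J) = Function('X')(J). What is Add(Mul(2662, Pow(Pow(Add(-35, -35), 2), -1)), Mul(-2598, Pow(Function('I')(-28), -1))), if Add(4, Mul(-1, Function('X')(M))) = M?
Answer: Rational(-1580627, 19600) ≈ -80.644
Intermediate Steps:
Function('X')(M) = Add(4, Mul(-1, M))
Function('I')(J) = Add(4, Mul(-1, J))
Add(Mul(2662, Pow(Pow(Add(-35, -35), 2), -1)), Mul(-2598, Pow(Function('I')(-28), -1))) = Add(Mul(2662, Pow(Pow(Add(-35, -35), 2), -1)), Mul(-2598, Pow(Add(4, Mul(-1, -28)), -1))) = Add(Mul(2662, Pow(Pow(-70, 2), -1)), Mul(-2598, Pow(Add(4, 28), -1))) = Add(Mul(2662, Pow(4900, -1)), Mul(-2598, Pow(32, -1))) = Add(Mul(2662, Rational(1, 4900)), Mul(-2598, Rational(1, 32))) = Add(Rational(1331, 2450), Rational(-1299, 16)) = Rational(-1580627, 19600)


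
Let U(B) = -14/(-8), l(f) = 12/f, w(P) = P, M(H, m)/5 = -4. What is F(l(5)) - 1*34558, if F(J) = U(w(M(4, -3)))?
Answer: -138225/4 ≈ -34556.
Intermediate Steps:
M(H, m) = -20 (M(H, m) = 5*(-4) = -20)
U(B) = 7/4 (U(B) = -14*(-⅛) = 7/4)
F(J) = 7/4
F(l(5)) - 1*34558 = 7/4 - 1*34558 = 7/4 - 34558 = -138225/4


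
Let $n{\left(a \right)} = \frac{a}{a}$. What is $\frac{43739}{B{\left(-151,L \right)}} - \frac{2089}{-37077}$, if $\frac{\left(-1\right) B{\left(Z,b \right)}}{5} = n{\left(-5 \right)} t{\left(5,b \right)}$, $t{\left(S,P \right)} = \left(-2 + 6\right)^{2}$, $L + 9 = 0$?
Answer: $- \frac{1621543783}{2966160} \approx -546.68$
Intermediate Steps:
$L = -9$ ($L = -9 + 0 = -9$)
$t{\left(S,P \right)} = 16$ ($t{\left(S,P \right)} = 4^{2} = 16$)
$n{\left(a \right)} = 1$
$B{\left(Z,b \right)} = -80$ ($B{\left(Z,b \right)} = - 5 \cdot 1 \cdot 16 = \left(-5\right) 16 = -80$)
$\frac{43739}{B{\left(-151,L \right)}} - \frac{2089}{-37077} = \frac{43739}{-80} - \frac{2089}{-37077} = 43739 \left(- \frac{1}{80}\right) - - \frac{2089}{37077} = - \frac{43739}{80} + \frac{2089}{37077} = - \frac{1621543783}{2966160}$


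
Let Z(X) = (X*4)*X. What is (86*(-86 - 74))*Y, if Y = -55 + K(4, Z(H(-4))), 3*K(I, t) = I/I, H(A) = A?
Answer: 2256640/3 ≈ 7.5221e+5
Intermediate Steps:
Z(X) = 4*X² (Z(X) = (4*X)*X = 4*X²)
K(I, t) = ⅓ (K(I, t) = (I/I)/3 = (⅓)*1 = ⅓)
Y = -164/3 (Y = -55 + ⅓ = -164/3 ≈ -54.667)
(86*(-86 - 74))*Y = (86*(-86 - 74))*(-164/3) = (86*(-160))*(-164/3) = -13760*(-164/3) = 2256640/3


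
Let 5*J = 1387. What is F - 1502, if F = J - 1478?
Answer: -13513/5 ≈ -2702.6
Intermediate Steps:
J = 1387/5 (J = (⅕)*1387 = 1387/5 ≈ 277.40)
F = -6003/5 (F = 1387/5 - 1478 = -6003/5 ≈ -1200.6)
F - 1502 = -6003/5 - 1502 = -13513/5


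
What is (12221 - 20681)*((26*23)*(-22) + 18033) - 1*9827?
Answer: -41269247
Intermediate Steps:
(12221 - 20681)*((26*23)*(-22) + 18033) - 1*9827 = -8460*(598*(-22) + 18033) - 9827 = -8460*(-13156 + 18033) - 9827 = -8460*4877 - 9827 = -41259420 - 9827 = -41269247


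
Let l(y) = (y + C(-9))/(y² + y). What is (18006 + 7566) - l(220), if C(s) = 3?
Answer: 1243310417/48620 ≈ 25572.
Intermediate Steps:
l(y) = (3 + y)/(y + y²) (l(y) = (y + 3)/(y² + y) = (3 + y)/(y + y²))
(18006 + 7566) - l(220) = (18006 + 7566) - (3 + 220)/(220*(1 + 220)) = 25572 - 223/(220*221) = 25572 - 1*223/48620 = 25572 - 223/48620 = 1243310417/48620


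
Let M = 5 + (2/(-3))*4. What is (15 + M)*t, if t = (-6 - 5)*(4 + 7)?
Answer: -6292/3 ≈ -2097.3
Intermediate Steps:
M = 7/3 (M = 5 + (2*(-1/3))*4 = 5 - 2/3*4 = 5 - 8/3 = 7/3 ≈ 2.3333)
t = -121 (t = -11*11 = -121)
(15 + M)*t = (15 + 7/3)*(-121) = (52/3)*(-121) = -6292/3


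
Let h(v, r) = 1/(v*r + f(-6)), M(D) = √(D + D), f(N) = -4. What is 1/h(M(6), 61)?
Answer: -4 + 122*√3 ≈ 207.31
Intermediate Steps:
M(D) = √2*√D (M(D) = √(2*D) = √2*√D)
h(v, r) = 1/(-4 + r*v) (h(v, r) = 1/(v*r - 4) = 1/(r*v - 4) = 1/(-4 + r*v))
1/h(M(6), 61) = 1/(1/(-4 + 61*(√2*√6))) = 1/(1/(-4 + 61*(2*√3))) = 1/(1/(-4 + 122*√3)) = -4 + 122*√3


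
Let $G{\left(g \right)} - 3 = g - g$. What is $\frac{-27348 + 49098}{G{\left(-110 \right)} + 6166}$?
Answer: $\frac{21750}{6169} \approx 3.5257$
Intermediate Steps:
$G{\left(g \right)} = 3$ ($G{\left(g \right)} = 3 + \left(g - g\right) = 3 + 0 = 3$)
$\frac{-27348 + 49098}{G{\left(-110 \right)} + 6166} = \frac{-27348 + 49098}{3 + 6166} = \frac{21750}{6169}$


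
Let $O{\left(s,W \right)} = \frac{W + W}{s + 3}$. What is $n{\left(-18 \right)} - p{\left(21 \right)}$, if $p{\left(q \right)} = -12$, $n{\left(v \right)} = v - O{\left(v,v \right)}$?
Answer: $- \frac{42}{5} \approx -8.4$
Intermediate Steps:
$O{\left(s,W \right)} = \frac{2 W}{3 + s}$
$n{\left(v \right)} = v - \frac{2 v}{3 + v}$
$n{\left(-18 \right)} - p{\left(21 \right)} = - \frac{18 \left(1 - 18\right)}{3 - 18} - -12 = \left(-18\right) \frac{1}{-15} \left(-17\right) + 12 = \left(-18\right) \left(- \frac{1}{15}\right) \left(-17\right) + 12 = - \frac{102}{5} + 12 = - \frac{42}{5}$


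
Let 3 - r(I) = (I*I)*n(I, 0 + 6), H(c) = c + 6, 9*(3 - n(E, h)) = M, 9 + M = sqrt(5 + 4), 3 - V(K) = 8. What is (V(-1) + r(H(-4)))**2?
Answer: 2500/9 ≈ 277.78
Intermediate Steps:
V(K) = -5 (V(K) = 3 - 1*8 = 3 - 8 = -5)
M = -6 (M = -9 + sqrt(5 + 4) = -9 + sqrt(9) = -9 + 3 = -6)
n(E, h) = 11/3 (n(E, h) = 3 - 1/9*(-6) = 3 + 2/3 = 11/3)
H(c) = 6 + c
r(I) = 3 - 11*I**2/3 (r(I) = 3 - I*I*11/3 = 3 - I**2*11/3 = 3 - 11*I**2/3)
(V(-1) + r(H(-4)))**2 = (-5 + (3 - 11*(6 - 4)**2/3))**2 = (-5 + (3 - 11/3*2**2))**2 = (-5 + (3 - 11/3*4))**2 = (-5 + (3 - 44/3))**2 = (-5 - 35/3)**2 = (-50/3)**2 = 2500/9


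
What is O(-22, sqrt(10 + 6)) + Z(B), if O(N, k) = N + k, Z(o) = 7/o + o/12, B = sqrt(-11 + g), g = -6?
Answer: -18 - 67*I*sqrt(17)/204 ≈ -18.0 - 1.3542*I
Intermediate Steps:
B = I*sqrt(17) (B = sqrt(-11 - 6) = sqrt(-17) = I*sqrt(17) ≈ 4.1231*I)
Z(o) = 7/o + o/12 (Z(o) = 7/o + o*(1/12) = 7/o + o/12)
O(-22, sqrt(10 + 6)) + Z(B) = (-22 + sqrt(10 + 6)) + (7/((I*sqrt(17))) + (I*sqrt(17))/12) = (-22 + sqrt(16)) + (7*(-I*sqrt(17)/17) + I*sqrt(17)/12) = (-22 + 4) + (-7*I*sqrt(17)/17 + I*sqrt(17)/12) = -18 - 67*I*sqrt(17)/204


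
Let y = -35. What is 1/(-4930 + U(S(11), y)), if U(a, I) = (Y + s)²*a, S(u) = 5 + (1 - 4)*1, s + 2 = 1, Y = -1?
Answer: -1/4922 ≈ -0.00020317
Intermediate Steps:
s = -1 (s = -2 + 1 = -1)
S(u) = 2 (S(u) = 5 - 3*1 = 5 - 3 = 2)
U(a, I) = 4*a (U(a, I) = (-1 - 1)²*a = (-2)²*a = 4*a)
1/(-4930 + U(S(11), y)) = 1/(-4930 + 4*2) = 1/(-4930 + 8) = 1/(-4922) = -1/4922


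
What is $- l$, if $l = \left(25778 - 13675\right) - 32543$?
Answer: $20440$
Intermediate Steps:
$l = -20440$ ($l = 12103 - 32543 = -20440$)
$- l = \left(-1\right) \left(-20440\right) = 20440$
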